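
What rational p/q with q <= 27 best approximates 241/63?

88/23

Expand x = 241/63 as a continued fraction with the Euclidean algorithm:
  241 = 3*63 + 52, so a_0 = 3.
  63 = 1*52 + 11, so a_1 = 1.
  52 = 4*11 + 8, so a_2 = 4.
  11 = 1*8 + 3, so a_3 = 1.
  8 = 2*3 + 2, so a_4 = 2.
  3 = 1*2 + 1, so a_5 = 1.
  2 = 2*1 + 0, so a_6 = 2.
so x = [3; 1, 4, 1, 2, 1, 2].
Convergents (p_i = a_i*p_{i-1} + p_{i-2}, q_i = a_i*q_{i-1} + q_{i-2} with p_{-2}=0, p_{-1}=1, q_{-2}=1, q_{-1}=0), until the denominator exceeds 27:
  i=0: a_0=3, p_0 = 3*1 + 0 = 3, q_0 = 3*0 + 1 = 1.
  i=1: a_1=1, p_1 = 1*3 + 1 = 4, q_1 = 1*1 + 0 = 1.
  i=2: a_2=4, p_2 = 4*4 + 3 = 19, q_2 = 4*1 + 1 = 5.
  i=3: a_3=1, p_3 = 1*19 + 4 = 23, q_3 = 1*5 + 1 = 6.
  i=4: a_4=2, p_4 = 2*23 + 19 = 65, q_4 = 2*6 + 5 = 17.
  i=5: a_5=1, p_5 = 1*65 + 23 = 88, q_5 = 1*17 + 6 = 23.
  i=6: a_6=2, p_6 = 2*88 + 65 = 241, q_6 = 2*23 + 17 = 63.
q_6 = 63 > 27, so the last convergent with denominator <= 27 is p_5/q_5 = 88/23.
The closest fraction with denominator <= 27 is either p_5/q_5 or the intermediate fraction (k*p_5 + p_4)/(k*q_5 + q_4) with the largest k >= 1 whose denominator stays <= 27; these approach x as k grows, and every other convergent or intermediate fraction in range is farther away.
Largest k: floor((27 - q_4)/q_5) = floor((27 - 17)/23) = 0.
Since k = 0, no intermediate fraction beyond p_5/q_5 has denominator <= 27, so the convergent 88/23 is the closest (its error is |241*23 - 88*63|/(63*23) = 1/1449).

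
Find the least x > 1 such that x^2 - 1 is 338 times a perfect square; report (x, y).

(x, y) = (114243, 6214)

First expand sqrt(338) as a continued fraction. With x_i = (sqrt(338) + m_i)/d_i and (m_0, d_0) = (0, 1): a_0 = floor(sqrt(338)) = 18, since 18^2 = 324 <= 338 < 361 = 19^2.
Iterate m_{i+1} = d_i*a_i - m_i, d_{i+1} = (338 - m_{i+1}^2)/d_i, a_{i+1} = floor((a_0 + m_{i+1})/d_{i+1}):
  m_1 = 1*18 - 0 = 18, d_1 = (338 - 18^2)/1 = 14/1 = 14, a_1 = floor((18 + 18)/14) = 2.
  m_2 = 14*2 - 18 = 10, d_2 = (338 - 10^2)/14 = 238/14 = 17, a_2 = floor((18 + 10)/17) = 1.
  m_3 = 17*1 - 10 = 7, d_3 = (338 - 7^2)/17 = 289/17 = 17, a_3 = floor((18 + 7)/17) = 1.
  m_4 = 17*1 - 7 = 10, d_4 = (338 - 10^2)/17 = 238/17 = 14, a_4 = floor((18 + 10)/14) = 2.
  m_5 = 14*2 - 10 = 18, d_5 = (338 - 18^2)/14 = 14/14 = 1, a_5 = floor((18 + 18)/1) = 36.
  m_6 = 1*36 - 18 = 18, d_6 = (338 - 18^2)/1 = 14/1 = 14: (m_6, d_6) = (m_1, d_1) = (18, 14), so from here the quotients repeat a_1, ..., a_5; the period length is 5.
So sqrt(338) = [18; (2, 1, 1, 2, 36)] with period length k = 5.
k is odd, so (p_{k-1}, q_{k-1}) only solves x^2 - 338y^2 = -1 and the fundamental solution of x^2 - 338y^2 = 1 is (p_{2k-1}, q_{2k-1}) = (p_9, q_9); compute convergents through index 9, running through the period twice.
Convergents (p_i = a_i*p_{i-1} + p_{i-2}, q_i = a_i*q_{i-1} + q_{i-2} with p_{-2}=0, p_{-1}=1, q_{-2}=1, q_{-1}=0):
  i=0: a_0=18, p_0 = 18*1 + 0 = 18, q_0 = 18*0 + 1 = 1.
  i=1: a_1=2, p_1 = 2*18 + 1 = 37, q_1 = 2*1 + 0 = 2.
  i=2: a_2=1, p_2 = 1*37 + 18 = 55, q_2 = 1*2 + 1 = 3.
  i=3: a_3=1, p_3 = 1*55 + 37 = 92, q_3 = 1*3 + 2 = 5.
  i=4: a_4=2, p_4 = 2*92 + 55 = 239, q_4 = 2*5 + 3 = 13.
  i=5: a_5=36, p_5 = 36*239 + 92 = 8696, q_5 = 36*13 + 5 = 473.
  i=6: a_6=2, p_6 = 2*8696 + 239 = 17631, q_6 = 2*473 + 13 = 959.
  i=7: a_7=1, p_7 = 1*17631 + 8696 = 26327, q_7 = 1*959 + 473 = 1432.
  i=8: a_8=1, p_8 = 1*26327 + 17631 = 43958, q_8 = 1*1432 + 959 = 2391.
  i=9: a_9=2, p_9 = 2*43958 + 26327 = 114243, q_9 = 2*2391 + 1432 = 6214.
Indeed p_4^2 - 338*q_4^2 = 57121 - 57122 = -1, not +1.
Check: 114243^2 - 338*6214^2 = 13051463049 - 13051463048 = 1, so (x, y) = (114243, 6214) solves the equation, and by the theorem it is the least positive solution.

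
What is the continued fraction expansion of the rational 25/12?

Run the Euclidean algorithm on 25 and 12; the successive quotients are the partial quotients a_0, a_1, ... (each step inverts the fractional part left over by the previous one):
  25 = 2*12 + 1, so a_0 = 2.
  12 = 12*1 + 0, so a_1 = 12.
The remainder reaches 0 after 2 divisions, so the expansion has 2 partial quotients, read off in order.

[2; 12]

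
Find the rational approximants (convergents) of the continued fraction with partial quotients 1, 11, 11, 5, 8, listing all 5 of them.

Using the convergent recurrence p_i = a_i*p_{i-1} + p_{i-2}, q_i = a_i*q_{i-1} + q_{i-2} with p_{-2}=0, p_{-1}=1, q_{-2}=1, q_{-1}=0:
  i=0: a_0=1, p_0 = 1*1 + 0 = 1, q_0 = 1*0 + 1 = 1.
  i=1: a_1=11, p_1 = 11*1 + 1 = 12, q_1 = 11*1 + 0 = 11.
  i=2: a_2=11, p_2 = 11*12 + 1 = 133, q_2 = 11*11 + 1 = 122.
  i=3: a_3=5, p_3 = 5*133 + 12 = 677, q_3 = 5*122 + 11 = 621.
  i=4: a_4=8, p_4 = 8*677 + 133 = 5549, q_4 = 8*621 + 122 = 5090.

1/1, 12/11, 133/122, 677/621, 5549/5090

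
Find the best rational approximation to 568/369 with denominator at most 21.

Expand x = 568/369 as a continued fraction with the Euclidean algorithm:
  568 = 1*369 + 199, so a_0 = 1.
  369 = 1*199 + 170, so a_1 = 1.
  199 = 1*170 + 29, so a_2 = 1.
  170 = 5*29 + 25, so a_3 = 5.
  29 = 1*25 + 4, so a_4 = 1.
  25 = 6*4 + 1, so a_5 = 6.
  4 = 4*1 + 0, so a_6 = 4.
so x = [1; 1, 1, 5, 1, 6, 4].
Convergents (p_i = a_i*p_{i-1} + p_{i-2}, q_i = a_i*q_{i-1} + q_{i-2} with p_{-2}=0, p_{-1}=1, q_{-2}=1, q_{-1}=0), until the denominator exceeds 21:
  i=0: a_0=1, p_0 = 1*1 + 0 = 1, q_0 = 1*0 + 1 = 1.
  i=1: a_1=1, p_1 = 1*1 + 1 = 2, q_1 = 1*1 + 0 = 1.
  i=2: a_2=1, p_2 = 1*2 + 1 = 3, q_2 = 1*1 + 1 = 2.
  i=3: a_3=5, p_3 = 5*3 + 2 = 17, q_3 = 5*2 + 1 = 11.
  i=4: a_4=1, p_4 = 1*17 + 3 = 20, q_4 = 1*11 + 2 = 13.
  i=5: a_5=6, p_5 = 6*20 + 17 = 137, q_5 = 6*13 + 11 = 89.
q_5 = 89 > 21, so the last convergent with denominator <= 21 is p_4/q_4 = 20/13.
The closest fraction with denominator <= 21 is either p_4/q_4 or the intermediate fraction (k*p_4 + p_3)/(k*q_4 + q_3) with the largest k >= 1 whose denominator stays <= 21; these approach x as k grows, and every other convergent or intermediate fraction in range is farther away.
Largest k: floor((21 - q_3)/q_4) = floor((21 - 11)/13) = 0.
Since k = 0, no intermediate fraction beyond p_4/q_4 has denominator <= 21, so the convergent 20/13 is the closest (its error is |568*13 - 20*369|/(369*13) = 4/4797).

20/13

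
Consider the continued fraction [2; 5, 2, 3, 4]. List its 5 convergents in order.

Using the convergent recurrence p_i = a_i*p_{i-1} + p_{i-2}, q_i = a_i*q_{i-1} + q_{i-2} with p_{-2}=0, p_{-1}=1, q_{-2}=1, q_{-1}=0:
  i=0: a_0=2, p_0 = 2*1 + 0 = 2, q_0 = 2*0 + 1 = 1.
  i=1: a_1=5, p_1 = 5*2 + 1 = 11, q_1 = 5*1 + 0 = 5.
  i=2: a_2=2, p_2 = 2*11 + 2 = 24, q_2 = 2*5 + 1 = 11.
  i=3: a_3=3, p_3 = 3*24 + 11 = 83, q_3 = 3*11 + 5 = 38.
  i=4: a_4=4, p_4 = 4*83 + 24 = 356, q_4 = 4*38 + 11 = 163.

2/1, 11/5, 24/11, 83/38, 356/163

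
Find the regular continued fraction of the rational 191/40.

[4; 1, 3, 2, 4]

Run the Euclidean algorithm on 191 and 40; the successive quotients are the partial quotients a_0, a_1, ... (each step inverts the fractional part left over by the previous one):
  191 = 4*40 + 31, so a_0 = 4.
  40 = 1*31 + 9, so a_1 = 1.
  31 = 3*9 + 4, so a_2 = 3.
  9 = 2*4 + 1, so a_3 = 2.
  4 = 4*1 + 0, so a_4 = 4.
The remainder reaches 0 after 5 divisions, so the expansion has 5 partial quotients, read off in order.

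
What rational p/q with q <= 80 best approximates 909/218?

Expand x = 909/218 as a continued fraction with the Euclidean algorithm:
  909 = 4*218 + 37, so a_0 = 4.
  218 = 5*37 + 33, so a_1 = 5.
  37 = 1*33 + 4, so a_2 = 1.
  33 = 8*4 + 1, so a_3 = 8.
  4 = 4*1 + 0, so a_4 = 4.
so x = [4; 5, 1, 8, 4].
Convergents (p_i = a_i*p_{i-1} + p_{i-2}, q_i = a_i*q_{i-1} + q_{i-2} with p_{-2}=0, p_{-1}=1, q_{-2}=1, q_{-1}=0), until the denominator exceeds 80:
  i=0: a_0=4, p_0 = 4*1 + 0 = 4, q_0 = 4*0 + 1 = 1.
  i=1: a_1=5, p_1 = 5*4 + 1 = 21, q_1 = 5*1 + 0 = 5.
  i=2: a_2=1, p_2 = 1*21 + 4 = 25, q_2 = 1*5 + 1 = 6.
  i=3: a_3=8, p_3 = 8*25 + 21 = 221, q_3 = 8*6 + 5 = 53.
  i=4: a_4=4, p_4 = 4*221 + 25 = 909, q_4 = 4*53 + 6 = 218.
q_4 = 218 > 80, so the last convergent with denominator <= 80 is p_3/q_3 = 221/53.
The closest fraction with denominator <= 80 is either p_3/q_3 or the intermediate fraction (k*p_3 + p_2)/(k*q_3 + q_2) with the largest k >= 1 whose denominator stays <= 80; these approach x as k grows, and every other convergent or intermediate fraction in range is farther away.
Largest k: floor((80 - q_2)/q_3) = floor((80 - 6)/53) = 1.
That gives (1*221 + 25)/(1*53 + 6) = 246/59.
Compare the errors: |x - 221/53| = |909*53 - 221*218|/(218*53) = 1/11554, and |x - 246/59| = |909*59 - 246*218|/(218*59) = 3/12862.
Cross-multiplying, 1*12862 = 12862 < 34662 = 3*11554, so 1/11554 is smaller: the convergent 221/53 is closer to x than 246/59.

221/53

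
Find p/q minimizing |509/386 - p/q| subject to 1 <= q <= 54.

Expand x = 509/386 as a continued fraction with the Euclidean algorithm:
  509 = 1*386 + 123, so a_0 = 1.
  386 = 3*123 + 17, so a_1 = 3.
  123 = 7*17 + 4, so a_2 = 7.
  17 = 4*4 + 1, so a_3 = 4.
  4 = 4*1 + 0, so a_4 = 4.
so x = [1; 3, 7, 4, 4].
Convergents (p_i = a_i*p_{i-1} + p_{i-2}, q_i = a_i*q_{i-1} + q_{i-2} with p_{-2}=0, p_{-1}=1, q_{-2}=1, q_{-1}=0), until the denominator exceeds 54:
  i=0: a_0=1, p_0 = 1*1 + 0 = 1, q_0 = 1*0 + 1 = 1.
  i=1: a_1=3, p_1 = 3*1 + 1 = 4, q_1 = 3*1 + 0 = 3.
  i=2: a_2=7, p_2 = 7*4 + 1 = 29, q_2 = 7*3 + 1 = 22.
  i=3: a_3=4, p_3 = 4*29 + 4 = 120, q_3 = 4*22 + 3 = 91.
q_3 = 91 > 54, so the last convergent with denominator <= 54 is p_2/q_2 = 29/22.
The closest fraction with denominator <= 54 is either p_2/q_2 or the intermediate fraction (k*p_2 + p_1)/(k*q_2 + q_1) with the largest k >= 1 whose denominator stays <= 54; these approach x as k grows, and every other convergent or intermediate fraction in range is farther away.
Largest k: floor((54 - q_1)/q_2) = floor((54 - 3)/22) = 2.
That gives (2*29 + 4)/(2*22 + 3) = 62/47.
Compare the errors: |x - 29/22| = |509*22 - 29*386|/(386*22) = 4/8492, and |x - 62/47| = |509*47 - 62*386|/(386*47) = 9/18142.
Cross-multiplying, 4*18142 = 72568 < 76428 = 9*8492, so 4/8492 is smaller: the convergent 29/22 is closer to x than 62/47.

29/22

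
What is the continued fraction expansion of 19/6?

[3; 6]

Run the Euclidean algorithm on 19 and 6; the successive quotients are the partial quotients a_0, a_1, ... (each step inverts the fractional part left over by the previous one):
  19 = 3*6 + 1, so a_0 = 3.
  6 = 6*1 + 0, so a_1 = 6.
The remainder reaches 0 after 2 divisions, so the expansion has 2 partial quotients, read off in order.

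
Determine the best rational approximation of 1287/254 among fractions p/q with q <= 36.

Expand x = 1287/254 as a continued fraction with the Euclidean algorithm:
  1287 = 5*254 + 17, so a_0 = 5.
  254 = 14*17 + 16, so a_1 = 14.
  17 = 1*16 + 1, so a_2 = 1.
  16 = 16*1 + 0, so a_3 = 16.
so x = [5; 14, 1, 16].
Convergents (p_i = a_i*p_{i-1} + p_{i-2}, q_i = a_i*q_{i-1} + q_{i-2} with p_{-2}=0, p_{-1}=1, q_{-2}=1, q_{-1}=0), until the denominator exceeds 36:
  i=0: a_0=5, p_0 = 5*1 + 0 = 5, q_0 = 5*0 + 1 = 1.
  i=1: a_1=14, p_1 = 14*5 + 1 = 71, q_1 = 14*1 + 0 = 14.
  i=2: a_2=1, p_2 = 1*71 + 5 = 76, q_2 = 1*14 + 1 = 15.
  i=3: a_3=16, p_3 = 16*76 + 71 = 1287, q_3 = 16*15 + 14 = 254.
q_3 = 254 > 36, so the last convergent with denominator <= 36 is p_2/q_2 = 76/15.
The closest fraction with denominator <= 36 is either p_2/q_2 or the intermediate fraction (k*p_2 + p_1)/(k*q_2 + q_1) with the largest k >= 1 whose denominator stays <= 36; these approach x as k grows, and every other convergent or intermediate fraction in range is farther away.
Largest k: floor((36 - q_1)/q_2) = floor((36 - 14)/15) = 1.
That gives (1*76 + 71)/(1*15 + 14) = 147/29.
Compare the errors: |x - 76/15| = |1287*15 - 76*254|/(254*15) = 1/3810, and |x - 147/29| = |1287*29 - 147*254|/(254*29) = 15/7366.
Cross-multiplying, 1*7366 = 7366 < 57150 = 15*3810, so 1/3810 is smaller: the convergent 76/15 is closer to x than 147/29.

76/15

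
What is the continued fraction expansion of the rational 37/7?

Run the Euclidean algorithm on 37 and 7; the successive quotients are the partial quotients a_0, a_1, ... (each step inverts the fractional part left over by the previous one):
  37 = 5*7 + 2, so a_0 = 5.
  7 = 3*2 + 1, so a_1 = 3.
  2 = 2*1 + 0, so a_2 = 2.
The remainder reaches 0 after 3 divisions, so the expansion has 3 partial quotients, read off in order.

[5; 3, 2]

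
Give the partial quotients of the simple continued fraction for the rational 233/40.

Run the Euclidean algorithm on 233 and 40; the successive quotients are the partial quotients a_0, a_1, ... (each step inverts the fractional part left over by the previous one):
  233 = 5*40 + 33, so a_0 = 5.
  40 = 1*33 + 7, so a_1 = 1.
  33 = 4*7 + 5, so a_2 = 4.
  7 = 1*5 + 2, so a_3 = 1.
  5 = 2*2 + 1, so a_4 = 2.
  2 = 2*1 + 0, so a_5 = 2.
The remainder reaches 0 after 6 divisions, so the expansion has 6 partial quotients, read off in order.

[5; 1, 4, 1, 2, 2]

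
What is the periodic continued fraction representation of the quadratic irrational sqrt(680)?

Write x_i = (sqrt(680) + m_i)/d_i with (m_0, d_0) = (0, 1). a_0 = floor(sqrt(680)) = 26, since 26^2 = 676 <= 680 < 729 = 27^2.
Iterate m_{i+1} = d_i*a_i - m_i, d_{i+1} = (680 - m_{i+1}^2)/d_i, a_{i+1} = floor((a_0 + m_{i+1})/d_{i+1}):
  m_1 = 1*26 - 0 = 26, d_1 = (680 - 26^2)/1 = 4/1 = 4, a_1 = floor((26 + 26)/4) = 13.
  m_2 = 4*13 - 26 = 26, d_2 = (680 - 26^2)/4 = 4/4 = 1, a_2 = floor((26 + 26)/1) = 52.
  m_3 = 1*52 - 26 = 26, d_3 = (680 - 26^2)/1 = 4/1 = 4: (m_3, d_3) = (m_1, d_1) = (26, 4), so from here the quotients repeat a_1, a_2; the period length is 2.
Hence the expansion of sqrt(680) is a_0 = 26 followed by the repeating block 13, 52 (period 2).

[26; (13, 52)]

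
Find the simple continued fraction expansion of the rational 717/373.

[1; 1, 11, 1, 6, 4]

Run the Euclidean algorithm on 717 and 373; the successive quotients are the partial quotients a_0, a_1, ... (each step inverts the fractional part left over by the previous one):
  717 = 1*373 + 344, so a_0 = 1.
  373 = 1*344 + 29, so a_1 = 1.
  344 = 11*29 + 25, so a_2 = 11.
  29 = 1*25 + 4, so a_3 = 1.
  25 = 6*4 + 1, so a_4 = 6.
  4 = 4*1 + 0, so a_5 = 4.
The remainder reaches 0 after 6 divisions, so the expansion has 6 partial quotients, read off in order.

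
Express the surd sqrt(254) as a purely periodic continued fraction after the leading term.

[15; (1, 14, 1, 30)]

Write x_i = (sqrt(254) + m_i)/d_i with (m_0, d_0) = (0, 1). a_0 = floor(sqrt(254)) = 15, since 15^2 = 225 <= 254 < 256 = 16^2.
Iterate m_{i+1} = d_i*a_i - m_i, d_{i+1} = (254 - m_{i+1}^2)/d_i, a_{i+1} = floor((a_0 + m_{i+1})/d_{i+1}):
  m_1 = 1*15 - 0 = 15, d_1 = (254 - 15^2)/1 = 29/1 = 29, a_1 = floor((15 + 15)/29) = 1.
  m_2 = 29*1 - 15 = 14, d_2 = (254 - 14^2)/29 = 58/29 = 2, a_2 = floor((15 + 14)/2) = 14.
  m_3 = 2*14 - 14 = 14, d_3 = (254 - 14^2)/2 = 58/2 = 29, a_3 = floor((15 + 14)/29) = 1.
  m_4 = 29*1 - 14 = 15, d_4 = (254 - 15^2)/29 = 29/29 = 1, a_4 = floor((15 + 15)/1) = 30.
  m_5 = 1*30 - 15 = 15, d_5 = (254 - 15^2)/1 = 29/1 = 29: (m_5, d_5) = (m_1, d_1) = (15, 29), so from here the quotients repeat a_1, ..., a_4; the period length is 4.
Hence the expansion of sqrt(254) is a_0 = 15 followed by the repeating block 1, 14, 1, 30 (period 4).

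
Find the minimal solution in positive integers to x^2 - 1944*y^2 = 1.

(x, y) = (485, 11)

First expand sqrt(1944) as a continued fraction. With x_i = (sqrt(1944) + m_i)/d_i and (m_0, d_0) = (0, 1): a_0 = floor(sqrt(1944)) = 44, since 44^2 = 1936 <= 1944 < 2025 = 45^2.
Iterate m_{i+1} = d_i*a_i - m_i, d_{i+1} = (1944 - m_{i+1}^2)/d_i, a_{i+1} = floor((a_0 + m_{i+1})/d_{i+1}):
  m_1 = 1*44 - 0 = 44, d_1 = (1944 - 44^2)/1 = 8/1 = 8, a_1 = floor((44 + 44)/8) = 11.
  m_2 = 8*11 - 44 = 44, d_2 = (1944 - 44^2)/8 = 8/8 = 1, a_2 = floor((44 + 44)/1) = 88.
  m_3 = 1*88 - 44 = 44, d_3 = (1944 - 44^2)/1 = 8/1 = 8: (m_3, d_3) = (m_1, d_1) = (44, 8), so from here the quotients repeat a_1, a_2; the period length is 2.
So sqrt(1944) = [44; (11, 88)] with period length k = 2.
k is even, so the fundamental solution of x^2 - 1944y^2 = 1 is (p_{k-1}, q_{k-1}) = (p_1, q_1); compute convergents through index 1.
Convergents (p_i = a_i*p_{i-1} + p_{i-2}, q_i = a_i*q_{i-1} + q_{i-2} with p_{-2}=0, p_{-1}=1, q_{-2}=1, q_{-1}=0):
  i=0: a_0=44, p_0 = 44*1 + 0 = 44, q_0 = 44*0 + 1 = 1.
  i=1: a_1=11, p_1 = 11*44 + 1 = 485, q_1 = 11*1 + 0 = 11.
Check: 485^2 - 1944*11^2 = 235225 - 235224 = 1, so (x, y) = (485, 11) solves the equation, and by the theorem it is the least positive solution.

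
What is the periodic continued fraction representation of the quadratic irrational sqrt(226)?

[15; (30)]

Write x_i = (sqrt(226) + m_i)/d_i with (m_0, d_0) = (0, 1). a_0 = floor(sqrt(226)) = 15, since 15^2 = 225 <= 226 < 256 = 16^2.
Iterate m_{i+1} = d_i*a_i - m_i, d_{i+1} = (226 - m_{i+1}^2)/d_i, a_{i+1} = floor((a_0 + m_{i+1})/d_{i+1}):
  m_1 = 1*15 - 0 = 15, d_1 = (226 - 15^2)/1 = 1/1 = 1, a_1 = floor((15 + 15)/1) = 30.
  m_2 = 1*30 - 15 = 15, d_2 = (226 - 15^2)/1 = 1/1 = 1: (m_2, d_2) = (m_1, d_1) = (15, 1), so from here the quotient a_1 repeats; the period length is 1.
Hence the expansion of sqrt(226) is a_0 = 15 followed by the repeating block 30 (period 1).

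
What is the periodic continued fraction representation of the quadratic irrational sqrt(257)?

Write x_i = (sqrt(257) + m_i)/d_i with (m_0, d_0) = (0, 1). a_0 = floor(sqrt(257)) = 16, since 16^2 = 256 <= 257 < 289 = 17^2.
Iterate m_{i+1} = d_i*a_i - m_i, d_{i+1} = (257 - m_{i+1}^2)/d_i, a_{i+1} = floor((a_0 + m_{i+1})/d_{i+1}):
  m_1 = 1*16 - 0 = 16, d_1 = (257 - 16^2)/1 = 1/1 = 1, a_1 = floor((16 + 16)/1) = 32.
  m_2 = 1*32 - 16 = 16, d_2 = (257 - 16^2)/1 = 1/1 = 1: (m_2, d_2) = (m_1, d_1) = (16, 1), so from here the quotient a_1 repeats; the period length is 1.
Hence the expansion of sqrt(257) is a_0 = 16 followed by the repeating block 32 (period 1).

[16; (32)]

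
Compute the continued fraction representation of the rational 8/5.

[1; 1, 1, 2]

Run the Euclidean algorithm on 8 and 5; the successive quotients are the partial quotients a_0, a_1, ... (each step inverts the fractional part left over by the previous one):
  8 = 1*5 + 3, so a_0 = 1.
  5 = 1*3 + 2, so a_1 = 1.
  3 = 1*2 + 1, so a_2 = 1.
  2 = 2*1 + 0, so a_3 = 2.
The remainder reaches 0 after 4 divisions, so the expansion has 4 partial quotients, read off in order.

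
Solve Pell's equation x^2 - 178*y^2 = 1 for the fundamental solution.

(x, y) = (1601, 120)

First expand sqrt(178) as a continued fraction. With x_i = (sqrt(178) + m_i)/d_i and (m_0, d_0) = (0, 1): a_0 = floor(sqrt(178)) = 13, since 13^2 = 169 <= 178 < 196 = 14^2.
Iterate m_{i+1} = d_i*a_i - m_i, d_{i+1} = (178 - m_{i+1}^2)/d_i, a_{i+1} = floor((a_0 + m_{i+1})/d_{i+1}):
  m_1 = 1*13 - 0 = 13, d_1 = (178 - 13^2)/1 = 9/1 = 9, a_1 = floor((13 + 13)/9) = 2.
  m_2 = 9*2 - 13 = 5, d_2 = (178 - 5^2)/9 = 153/9 = 17, a_2 = floor((13 + 5)/17) = 1.
  m_3 = 17*1 - 5 = 12, d_3 = (178 - 12^2)/17 = 34/17 = 2, a_3 = floor((13 + 12)/2) = 12.
  m_4 = 2*12 - 12 = 12, d_4 = (178 - 12^2)/2 = 34/2 = 17, a_4 = floor((13 + 12)/17) = 1.
  m_5 = 17*1 - 12 = 5, d_5 = (178 - 5^2)/17 = 153/17 = 9, a_5 = floor((13 + 5)/9) = 2.
  m_6 = 9*2 - 5 = 13, d_6 = (178 - 13^2)/9 = 9/9 = 1, a_6 = floor((13 + 13)/1) = 26.
  m_7 = 1*26 - 13 = 13, d_7 = (178 - 13^2)/1 = 9/1 = 9: (m_7, d_7) = (m_1, d_1) = (13, 9), so from here the quotients repeat a_1, ..., a_6; the period length is 6.
So sqrt(178) = [13; (2, 1, 12, 1, 2, 26)] with period length k = 6.
k is even, so the fundamental solution of x^2 - 178y^2 = 1 is (p_{k-1}, q_{k-1}) = (p_5, q_5); compute convergents through index 5.
Convergents (p_i = a_i*p_{i-1} + p_{i-2}, q_i = a_i*q_{i-1} + q_{i-2} with p_{-2}=0, p_{-1}=1, q_{-2}=1, q_{-1}=0):
  i=0: a_0=13, p_0 = 13*1 + 0 = 13, q_0 = 13*0 + 1 = 1.
  i=1: a_1=2, p_1 = 2*13 + 1 = 27, q_1 = 2*1 + 0 = 2.
  i=2: a_2=1, p_2 = 1*27 + 13 = 40, q_2 = 1*2 + 1 = 3.
  i=3: a_3=12, p_3 = 12*40 + 27 = 507, q_3 = 12*3 + 2 = 38.
  i=4: a_4=1, p_4 = 1*507 + 40 = 547, q_4 = 1*38 + 3 = 41.
  i=5: a_5=2, p_5 = 2*547 + 507 = 1601, q_5 = 2*41 + 38 = 120.
Check: 1601^2 - 178*120^2 = 2563201 - 2563200 = 1, so (x, y) = (1601, 120) solves the equation, and by the theorem it is the least positive solution.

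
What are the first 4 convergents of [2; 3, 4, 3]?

Using the convergent recurrence p_i = a_i*p_{i-1} + p_{i-2}, q_i = a_i*q_{i-1} + q_{i-2} with p_{-2}=0, p_{-1}=1, q_{-2}=1, q_{-1}=0:
  i=0: a_0=2, p_0 = 2*1 + 0 = 2, q_0 = 2*0 + 1 = 1.
  i=1: a_1=3, p_1 = 3*2 + 1 = 7, q_1 = 3*1 + 0 = 3.
  i=2: a_2=4, p_2 = 4*7 + 2 = 30, q_2 = 4*3 + 1 = 13.
  i=3: a_3=3, p_3 = 3*30 + 7 = 97, q_3 = 3*13 + 3 = 42.

2/1, 7/3, 30/13, 97/42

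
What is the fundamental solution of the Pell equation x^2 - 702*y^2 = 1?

(x, y) = (53, 2)

First expand sqrt(702) as a continued fraction. With x_i = (sqrt(702) + m_i)/d_i and (m_0, d_0) = (0, 1): a_0 = floor(sqrt(702)) = 26, since 26^2 = 676 <= 702 < 729 = 27^2.
Iterate m_{i+1} = d_i*a_i - m_i, d_{i+1} = (702 - m_{i+1}^2)/d_i, a_{i+1} = floor((a_0 + m_{i+1})/d_{i+1}):
  m_1 = 1*26 - 0 = 26, d_1 = (702 - 26^2)/1 = 26/1 = 26, a_1 = floor((26 + 26)/26) = 2.
  m_2 = 26*2 - 26 = 26, d_2 = (702 - 26^2)/26 = 26/26 = 1, a_2 = floor((26 + 26)/1) = 52.
  m_3 = 1*52 - 26 = 26, d_3 = (702 - 26^2)/1 = 26/1 = 26: (m_3, d_3) = (m_1, d_1) = (26, 26), so from here the quotients repeat a_1, a_2; the period length is 2.
So sqrt(702) = [26; (2, 52)] with period length k = 2.
k is even, so the fundamental solution of x^2 - 702y^2 = 1 is (p_{k-1}, q_{k-1}) = (p_1, q_1); compute convergents through index 1.
Convergents (p_i = a_i*p_{i-1} + p_{i-2}, q_i = a_i*q_{i-1} + q_{i-2} with p_{-2}=0, p_{-1}=1, q_{-2}=1, q_{-1}=0):
  i=0: a_0=26, p_0 = 26*1 + 0 = 26, q_0 = 26*0 + 1 = 1.
  i=1: a_1=2, p_1 = 2*26 + 1 = 53, q_1 = 2*1 + 0 = 2.
Check: 53^2 - 702*2^2 = 2809 - 2808 = 1, so (x, y) = (53, 2) solves the equation, and by the theorem it is the least positive solution.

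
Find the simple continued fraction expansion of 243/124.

[1; 1, 23, 1, 4]

Run the Euclidean algorithm on 243 and 124; the successive quotients are the partial quotients a_0, a_1, ... (each step inverts the fractional part left over by the previous one):
  243 = 1*124 + 119, so a_0 = 1.
  124 = 1*119 + 5, so a_1 = 1.
  119 = 23*5 + 4, so a_2 = 23.
  5 = 1*4 + 1, so a_3 = 1.
  4 = 4*1 + 0, so a_4 = 4.
The remainder reaches 0 after 5 divisions, so the expansion has 5 partial quotients, read off in order.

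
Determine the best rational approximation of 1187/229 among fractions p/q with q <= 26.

57/11

Expand x = 1187/229 as a continued fraction with the Euclidean algorithm:
  1187 = 5*229 + 42, so a_0 = 5.
  229 = 5*42 + 19, so a_1 = 5.
  42 = 2*19 + 4, so a_2 = 2.
  19 = 4*4 + 3, so a_3 = 4.
  4 = 1*3 + 1, so a_4 = 1.
  3 = 3*1 + 0, so a_5 = 3.
so x = [5; 5, 2, 4, 1, 3].
Convergents (p_i = a_i*p_{i-1} + p_{i-2}, q_i = a_i*q_{i-1} + q_{i-2} with p_{-2}=0, p_{-1}=1, q_{-2}=1, q_{-1}=0), until the denominator exceeds 26:
  i=0: a_0=5, p_0 = 5*1 + 0 = 5, q_0 = 5*0 + 1 = 1.
  i=1: a_1=5, p_1 = 5*5 + 1 = 26, q_1 = 5*1 + 0 = 5.
  i=2: a_2=2, p_2 = 2*26 + 5 = 57, q_2 = 2*5 + 1 = 11.
  i=3: a_3=4, p_3 = 4*57 + 26 = 254, q_3 = 4*11 + 5 = 49.
q_3 = 49 > 26, so the last convergent with denominator <= 26 is p_2/q_2 = 57/11.
The closest fraction with denominator <= 26 is either p_2/q_2 or the intermediate fraction (k*p_2 + p_1)/(k*q_2 + q_1) with the largest k >= 1 whose denominator stays <= 26; these approach x as k grows, and every other convergent or intermediate fraction in range is farther away.
Largest k: floor((26 - q_1)/q_2) = floor((26 - 5)/11) = 1.
That gives (1*57 + 26)/(1*11 + 5) = 83/16.
Compare the errors: |x - 57/11| = |1187*11 - 57*229|/(229*11) = 4/2519, and |x - 83/16| = |1187*16 - 83*229|/(229*16) = 15/3664.
Cross-multiplying, 4*3664 = 14656 < 37785 = 15*2519, so 4/2519 is smaller: the convergent 57/11 is closer to x than 83/16.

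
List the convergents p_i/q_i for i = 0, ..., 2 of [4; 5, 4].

4/1, 21/5, 88/21

Using the convergent recurrence p_i = a_i*p_{i-1} + p_{i-2}, q_i = a_i*q_{i-1} + q_{i-2} with p_{-2}=0, p_{-1}=1, q_{-2}=1, q_{-1}=0:
  i=0: a_0=4, p_0 = 4*1 + 0 = 4, q_0 = 4*0 + 1 = 1.
  i=1: a_1=5, p_1 = 5*4 + 1 = 21, q_1 = 5*1 + 0 = 5.
  i=2: a_2=4, p_2 = 4*21 + 4 = 88, q_2 = 4*5 + 1 = 21.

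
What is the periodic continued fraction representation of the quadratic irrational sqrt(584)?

Write x_i = (sqrt(584) + m_i)/d_i with (m_0, d_0) = (0, 1). a_0 = floor(sqrt(584)) = 24, since 24^2 = 576 <= 584 < 625 = 25^2.
Iterate m_{i+1} = d_i*a_i - m_i, d_{i+1} = (584 - m_{i+1}^2)/d_i, a_{i+1} = floor((a_0 + m_{i+1})/d_{i+1}):
  m_1 = 1*24 - 0 = 24, d_1 = (584 - 24^2)/1 = 8/1 = 8, a_1 = floor((24 + 24)/8) = 6.
  m_2 = 8*6 - 24 = 24, d_2 = (584 - 24^2)/8 = 8/8 = 1, a_2 = floor((24 + 24)/1) = 48.
  m_3 = 1*48 - 24 = 24, d_3 = (584 - 24^2)/1 = 8/1 = 8: (m_3, d_3) = (m_1, d_1) = (24, 8), so from here the quotients repeat a_1, a_2; the period length is 2.
Hence the expansion of sqrt(584) is a_0 = 24 followed by the repeating block 6, 48 (period 2).

[24; (6, 48)]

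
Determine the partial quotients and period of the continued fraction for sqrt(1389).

[37; (3, 1, 2, 2, 24, 2, 2, 1, 3, 74)]

Write x_i = (sqrt(1389) + m_i)/d_i with (m_0, d_0) = (0, 1). a_0 = floor(sqrt(1389)) = 37, since 37^2 = 1369 <= 1389 < 1444 = 38^2.
Iterate m_{i+1} = d_i*a_i - m_i, d_{i+1} = (1389 - m_{i+1}^2)/d_i, a_{i+1} = floor((a_0 + m_{i+1})/d_{i+1}):
  m_1 = 1*37 - 0 = 37, d_1 = (1389 - 37^2)/1 = 20/1 = 20, a_1 = floor((37 + 37)/20) = 3.
  m_2 = 20*3 - 37 = 23, d_2 = (1389 - 23^2)/20 = 860/20 = 43, a_2 = floor((37 + 23)/43) = 1.
  m_3 = 43*1 - 23 = 20, d_3 = (1389 - 20^2)/43 = 989/43 = 23, a_3 = floor((37 + 20)/23) = 2.
  m_4 = 23*2 - 20 = 26, d_4 = (1389 - 26^2)/23 = 713/23 = 31, a_4 = floor((37 + 26)/31) = 2.
  m_5 = 31*2 - 26 = 36, d_5 = (1389 - 36^2)/31 = 93/31 = 3, a_5 = floor((37 + 36)/3) = 24.
  m_6 = 3*24 - 36 = 36, d_6 = (1389 - 36^2)/3 = 93/3 = 31, a_6 = floor((37 + 36)/31) = 2.
  m_7 = 31*2 - 36 = 26, d_7 = (1389 - 26^2)/31 = 713/31 = 23, a_7 = floor((37 + 26)/23) = 2.
  m_8 = 23*2 - 26 = 20, d_8 = (1389 - 20^2)/23 = 989/23 = 43, a_8 = floor((37 + 20)/43) = 1.
  m_9 = 43*1 - 20 = 23, d_9 = (1389 - 23^2)/43 = 860/43 = 20, a_9 = floor((37 + 23)/20) = 3.
  m_10 = 20*3 - 23 = 37, d_10 = (1389 - 37^2)/20 = 20/20 = 1, a_10 = floor((37 + 37)/1) = 74.
  m_11 = 1*74 - 37 = 37, d_11 = (1389 - 37^2)/1 = 20/1 = 20: (m_11, d_11) = (m_1, d_1) = (37, 20), so from here the quotients repeat a_1, ..., a_10; the period length is 10.
Hence the expansion of sqrt(1389) is a_0 = 37 followed by the repeating block 3, 1, 2, 2, 24, 2, 2, 1, 3, 74 (period 10).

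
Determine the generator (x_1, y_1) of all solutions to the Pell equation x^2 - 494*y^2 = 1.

First expand sqrt(494) as a continued fraction. With x_i = (sqrt(494) + m_i)/d_i and (m_0, d_0) = (0, 1): a_0 = floor(sqrt(494)) = 22, since 22^2 = 484 <= 494 < 529 = 23^2.
Iterate m_{i+1} = d_i*a_i - m_i, d_{i+1} = (494 - m_{i+1}^2)/d_i, a_{i+1} = floor((a_0 + m_{i+1})/d_{i+1}):
  m_1 = 1*22 - 0 = 22, d_1 = (494 - 22^2)/1 = 10/1 = 10, a_1 = floor((22 + 22)/10) = 4.
  m_2 = 10*4 - 22 = 18, d_2 = (494 - 18^2)/10 = 170/10 = 17, a_2 = floor((22 + 18)/17) = 2.
  m_3 = 17*2 - 18 = 16, d_3 = (494 - 16^2)/17 = 238/17 = 14, a_3 = floor((22 + 16)/14) = 2.
  m_4 = 14*2 - 16 = 12, d_4 = (494 - 12^2)/14 = 350/14 = 25, a_4 = floor((22 + 12)/25) = 1.
  m_5 = 25*1 - 12 = 13, d_5 = (494 - 13^2)/25 = 325/25 = 13, a_5 = floor((22 + 13)/13) = 2.
  m_6 = 13*2 - 13 = 13, d_6 = (494 - 13^2)/13 = 325/13 = 25, a_6 = floor((22 + 13)/25) = 1.
  m_7 = 25*1 - 13 = 12, d_7 = (494 - 12^2)/25 = 350/25 = 14, a_7 = floor((22 + 12)/14) = 2.
  m_8 = 14*2 - 12 = 16, d_8 = (494 - 16^2)/14 = 238/14 = 17, a_8 = floor((22 + 16)/17) = 2.
  m_9 = 17*2 - 16 = 18, d_9 = (494 - 18^2)/17 = 170/17 = 10, a_9 = floor((22 + 18)/10) = 4.
  m_10 = 10*4 - 18 = 22, d_10 = (494 - 22^2)/10 = 10/10 = 1, a_10 = floor((22 + 22)/1) = 44.
  m_11 = 1*44 - 22 = 22, d_11 = (494 - 22^2)/1 = 10/1 = 10: (m_11, d_11) = (m_1, d_1) = (22, 10), so from here the quotients repeat a_1, ..., a_10; the period length is 10.
So sqrt(494) = [22; (4, 2, 2, 1, 2, 1, 2, 2, 4, 44)] with period length k = 10.
k is even, so the fundamental solution of x^2 - 494y^2 = 1 is (p_{k-1}, q_{k-1}) = (p_9, q_9); compute convergents through index 9.
Convergents (p_i = a_i*p_{i-1} + p_{i-2}, q_i = a_i*q_{i-1} + q_{i-2} with p_{-2}=0, p_{-1}=1, q_{-2}=1, q_{-1}=0):
  i=0: a_0=22, p_0 = 22*1 + 0 = 22, q_0 = 22*0 + 1 = 1.
  i=1: a_1=4, p_1 = 4*22 + 1 = 89, q_1 = 4*1 + 0 = 4.
  i=2: a_2=2, p_2 = 2*89 + 22 = 200, q_2 = 2*4 + 1 = 9.
  i=3: a_3=2, p_3 = 2*200 + 89 = 489, q_3 = 2*9 + 4 = 22.
  i=4: a_4=1, p_4 = 1*489 + 200 = 689, q_4 = 1*22 + 9 = 31.
  i=5: a_5=2, p_5 = 2*689 + 489 = 1867, q_5 = 2*31 + 22 = 84.
  i=6: a_6=1, p_6 = 1*1867 + 689 = 2556, q_6 = 1*84 + 31 = 115.
  i=7: a_7=2, p_7 = 2*2556 + 1867 = 6979, q_7 = 2*115 + 84 = 314.
  i=8: a_8=2, p_8 = 2*6979 + 2556 = 16514, q_8 = 2*314 + 115 = 743.
  i=9: a_9=4, p_9 = 4*16514 + 6979 = 73035, q_9 = 4*743 + 314 = 3286.
Check: 73035^2 - 494*3286^2 = 5334111225 - 5334111224 = 1, so (x, y) = (73035, 3286) solves the equation, and by the theorem it is the least positive solution.

(x, y) = (73035, 3286)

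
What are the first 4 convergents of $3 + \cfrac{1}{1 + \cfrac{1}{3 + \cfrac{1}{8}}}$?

3/1, 4/1, 15/4, 124/33

Using the convergent recurrence p_i = a_i*p_{i-1} + p_{i-2}, q_i = a_i*q_{i-1} + q_{i-2} with p_{-2}=0, p_{-1}=1, q_{-2}=1, q_{-1}=0:
  i=0: a_0=3, p_0 = 3*1 + 0 = 3, q_0 = 3*0 + 1 = 1.
  i=1: a_1=1, p_1 = 1*3 + 1 = 4, q_1 = 1*1 + 0 = 1.
  i=2: a_2=3, p_2 = 3*4 + 3 = 15, q_2 = 3*1 + 1 = 4.
  i=3: a_3=8, p_3 = 8*15 + 4 = 124, q_3 = 8*4 + 1 = 33.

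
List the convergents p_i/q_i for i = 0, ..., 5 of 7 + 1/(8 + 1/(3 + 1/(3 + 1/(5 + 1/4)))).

7/1, 57/8, 178/25, 591/83, 3133/440, 13123/1843

Using the convergent recurrence p_i = a_i*p_{i-1} + p_{i-2}, q_i = a_i*q_{i-1} + q_{i-2} with p_{-2}=0, p_{-1}=1, q_{-2}=1, q_{-1}=0:
  i=0: a_0=7, p_0 = 7*1 + 0 = 7, q_0 = 7*0 + 1 = 1.
  i=1: a_1=8, p_1 = 8*7 + 1 = 57, q_1 = 8*1 + 0 = 8.
  i=2: a_2=3, p_2 = 3*57 + 7 = 178, q_2 = 3*8 + 1 = 25.
  i=3: a_3=3, p_3 = 3*178 + 57 = 591, q_3 = 3*25 + 8 = 83.
  i=4: a_4=5, p_4 = 5*591 + 178 = 3133, q_4 = 5*83 + 25 = 440.
  i=5: a_5=4, p_5 = 4*3133 + 591 = 13123, q_5 = 4*440 + 83 = 1843.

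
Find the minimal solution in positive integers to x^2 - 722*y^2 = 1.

(x, y) = (22619537, 841812)

First expand sqrt(722) as a continued fraction. With x_i = (sqrt(722) + m_i)/d_i and (m_0, d_0) = (0, 1): a_0 = floor(sqrt(722)) = 26, since 26^2 = 676 <= 722 < 729 = 27^2.
Iterate m_{i+1} = d_i*a_i - m_i, d_{i+1} = (722 - m_{i+1}^2)/d_i, a_{i+1} = floor((a_0 + m_{i+1})/d_{i+1}):
  m_1 = 1*26 - 0 = 26, d_1 = (722 - 26^2)/1 = 46/1 = 46, a_1 = floor((26 + 26)/46) = 1.
  m_2 = 46*1 - 26 = 20, d_2 = (722 - 20^2)/46 = 322/46 = 7, a_2 = floor((26 + 20)/7) = 6.
  m_3 = 7*6 - 20 = 22, d_3 = (722 - 22^2)/7 = 238/7 = 34, a_3 = floor((26 + 22)/34) = 1.
  m_4 = 34*1 - 22 = 12, d_4 = (722 - 12^2)/34 = 578/34 = 17, a_4 = floor((26 + 12)/17) = 2.
  m_5 = 17*2 - 12 = 22, d_5 = (722 - 22^2)/17 = 238/17 = 14, a_5 = floor((26 + 22)/14) = 3.
  m_6 = 14*3 - 22 = 20, d_6 = (722 - 20^2)/14 = 322/14 = 23, a_6 = floor((26 + 20)/23) = 2.
  m_7 = 23*2 - 20 = 26, d_7 = (722 - 26^2)/23 = 46/23 = 2, a_7 = floor((26 + 26)/2) = 26.
  m_8 = 2*26 - 26 = 26, d_8 = (722 - 26^2)/2 = 46/2 = 23, a_8 = floor((26 + 26)/23) = 2.
  m_9 = 23*2 - 26 = 20, d_9 = (722 - 20^2)/23 = 322/23 = 14, a_9 = floor((26 + 20)/14) = 3.
  m_10 = 14*3 - 20 = 22, d_10 = (722 - 22^2)/14 = 238/14 = 17, a_10 = floor((26 + 22)/17) = 2.
  m_11 = 17*2 - 22 = 12, d_11 = (722 - 12^2)/17 = 578/17 = 34, a_11 = floor((26 + 12)/34) = 1.
  m_12 = 34*1 - 12 = 22, d_12 = (722 - 22^2)/34 = 238/34 = 7, a_12 = floor((26 + 22)/7) = 6.
  m_13 = 7*6 - 22 = 20, d_13 = (722 - 20^2)/7 = 322/7 = 46, a_13 = floor((26 + 20)/46) = 1.
  m_14 = 46*1 - 20 = 26, d_14 = (722 - 26^2)/46 = 46/46 = 1, a_14 = floor((26 + 26)/1) = 52.
  m_15 = 1*52 - 26 = 26, d_15 = (722 - 26^2)/1 = 46/1 = 46: (m_15, d_15) = (m_1, d_1) = (26, 46), so from here the quotients repeat a_1, ..., a_14; the period length is 14.
So sqrt(722) = [26; (1, 6, 1, 2, 3, 2, 26, 2, 3, 2, 1, 6, 1, 52)] with period length k = 14.
k is even, so the fundamental solution of x^2 - 722y^2 = 1 is (p_{k-1}, q_{k-1}) = (p_13, q_13); compute convergents through index 13.
Convergents (p_i = a_i*p_{i-1} + p_{i-2}, q_i = a_i*q_{i-1} + q_{i-2} with p_{-2}=0, p_{-1}=1, q_{-2}=1, q_{-1}=0):
  i=0: a_0=26, p_0 = 26*1 + 0 = 26, q_0 = 26*0 + 1 = 1.
  i=1: a_1=1, p_1 = 1*26 + 1 = 27, q_1 = 1*1 + 0 = 1.
  i=2: a_2=6, p_2 = 6*27 + 26 = 188, q_2 = 6*1 + 1 = 7.
  i=3: a_3=1, p_3 = 1*188 + 27 = 215, q_3 = 1*7 + 1 = 8.
  i=4: a_4=2, p_4 = 2*215 + 188 = 618, q_4 = 2*8 + 7 = 23.
  i=5: a_5=3, p_5 = 3*618 + 215 = 2069, q_5 = 3*23 + 8 = 77.
  i=6: a_6=2, p_6 = 2*2069 + 618 = 4756, q_6 = 2*77 + 23 = 177.
  i=7: a_7=26, p_7 = 26*4756 + 2069 = 125725, q_7 = 26*177 + 77 = 4679.
  i=8: a_8=2, p_8 = 2*125725 + 4756 = 256206, q_8 = 2*4679 + 177 = 9535.
  i=9: a_9=3, p_9 = 3*256206 + 125725 = 894343, q_9 = 3*9535 + 4679 = 33284.
  i=10: a_10=2, p_10 = 2*894343 + 256206 = 2044892, q_10 = 2*33284 + 9535 = 76103.
  i=11: a_11=1, p_11 = 1*2044892 + 894343 = 2939235, q_11 = 1*76103 + 33284 = 109387.
  i=12: a_12=6, p_12 = 6*2939235 + 2044892 = 19680302, q_12 = 6*109387 + 76103 = 732425.
  i=13: a_13=1, p_13 = 1*19680302 + 2939235 = 22619537, q_13 = 1*732425 + 109387 = 841812.
Check: 22619537^2 - 722*841812^2 = 511643454094369 - 511643454094368 = 1, so (x, y) = (22619537, 841812) solves the equation, and by the theorem it is the least positive solution.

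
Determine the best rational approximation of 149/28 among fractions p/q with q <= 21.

101/19

Expand x = 149/28 as a continued fraction with the Euclidean algorithm:
  149 = 5*28 + 9, so a_0 = 5.
  28 = 3*9 + 1, so a_1 = 3.
  9 = 9*1 + 0, so a_2 = 9.
so x = [5; 3, 9].
Convergents (p_i = a_i*p_{i-1} + p_{i-2}, q_i = a_i*q_{i-1} + q_{i-2} with p_{-2}=0, p_{-1}=1, q_{-2}=1, q_{-1}=0), until the denominator exceeds 21:
  i=0: a_0=5, p_0 = 5*1 + 0 = 5, q_0 = 5*0 + 1 = 1.
  i=1: a_1=3, p_1 = 3*5 + 1 = 16, q_1 = 3*1 + 0 = 3.
  i=2: a_2=9, p_2 = 9*16 + 5 = 149, q_2 = 9*3 + 1 = 28.
q_2 = 28 > 21, so the last convergent with denominator <= 21 is p_1/q_1 = 16/3.
The closest fraction with denominator <= 21 is either p_1/q_1 or the intermediate fraction (k*p_1 + p_0)/(k*q_1 + q_0) with the largest k >= 1 whose denominator stays <= 21; these approach x as k grows, and every other convergent or intermediate fraction in range is farther away.
Largest k: floor((21 - q_0)/q_1) = floor((21 - 1)/3) = 6.
That gives (6*16 + 5)/(6*3 + 1) = 101/19.
Compare the errors: |x - 16/3| = |149*3 - 16*28|/(28*3) = 1/84, and |x - 101/19| = |149*19 - 101*28|/(28*19) = 3/532.
Cross-multiplying, 3*84 = 252 < 532 = 1*532, so 3/532 is smaller: the intermediate fraction 101/19 is closer to x than 16/3.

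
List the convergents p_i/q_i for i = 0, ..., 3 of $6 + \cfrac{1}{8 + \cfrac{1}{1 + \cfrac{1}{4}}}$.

Using the convergent recurrence p_i = a_i*p_{i-1} + p_{i-2}, q_i = a_i*q_{i-1} + q_{i-2} with p_{-2}=0, p_{-1}=1, q_{-2}=1, q_{-1}=0:
  i=0: a_0=6, p_0 = 6*1 + 0 = 6, q_0 = 6*0 + 1 = 1.
  i=1: a_1=8, p_1 = 8*6 + 1 = 49, q_1 = 8*1 + 0 = 8.
  i=2: a_2=1, p_2 = 1*49 + 6 = 55, q_2 = 1*8 + 1 = 9.
  i=3: a_3=4, p_3 = 4*55 + 49 = 269, q_3 = 4*9 + 8 = 44.

6/1, 49/8, 55/9, 269/44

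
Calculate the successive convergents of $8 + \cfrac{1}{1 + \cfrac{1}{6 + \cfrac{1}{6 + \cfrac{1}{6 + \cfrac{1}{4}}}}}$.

Using the convergent recurrence p_i = a_i*p_{i-1} + p_{i-2}, q_i = a_i*q_{i-1} + q_{i-2} with p_{-2}=0, p_{-1}=1, q_{-2}=1, q_{-1}=0:
  i=0: a_0=8, p_0 = 8*1 + 0 = 8, q_0 = 8*0 + 1 = 1.
  i=1: a_1=1, p_1 = 1*8 + 1 = 9, q_1 = 1*1 + 0 = 1.
  i=2: a_2=6, p_2 = 6*9 + 8 = 62, q_2 = 6*1 + 1 = 7.
  i=3: a_3=6, p_3 = 6*62 + 9 = 381, q_3 = 6*7 + 1 = 43.
  i=4: a_4=6, p_4 = 6*381 + 62 = 2348, q_4 = 6*43 + 7 = 265.
  i=5: a_5=4, p_5 = 4*2348 + 381 = 9773, q_5 = 4*265 + 43 = 1103.

8/1, 9/1, 62/7, 381/43, 2348/265, 9773/1103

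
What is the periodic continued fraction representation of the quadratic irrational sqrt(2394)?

[48; (1, 12, 1, 96)]

Write x_i = (sqrt(2394) + m_i)/d_i with (m_0, d_0) = (0, 1). a_0 = floor(sqrt(2394)) = 48, since 48^2 = 2304 <= 2394 < 2401 = 49^2.
Iterate m_{i+1} = d_i*a_i - m_i, d_{i+1} = (2394 - m_{i+1}^2)/d_i, a_{i+1} = floor((a_0 + m_{i+1})/d_{i+1}):
  m_1 = 1*48 - 0 = 48, d_1 = (2394 - 48^2)/1 = 90/1 = 90, a_1 = floor((48 + 48)/90) = 1.
  m_2 = 90*1 - 48 = 42, d_2 = (2394 - 42^2)/90 = 630/90 = 7, a_2 = floor((48 + 42)/7) = 12.
  m_3 = 7*12 - 42 = 42, d_3 = (2394 - 42^2)/7 = 630/7 = 90, a_3 = floor((48 + 42)/90) = 1.
  m_4 = 90*1 - 42 = 48, d_4 = (2394 - 48^2)/90 = 90/90 = 1, a_4 = floor((48 + 48)/1) = 96.
  m_5 = 1*96 - 48 = 48, d_5 = (2394 - 48^2)/1 = 90/1 = 90: (m_5, d_5) = (m_1, d_1) = (48, 90), so from here the quotients repeat a_1, ..., a_4; the period length is 4.
Hence the expansion of sqrt(2394) is a_0 = 48 followed by the repeating block 1, 12, 1, 96 (period 4).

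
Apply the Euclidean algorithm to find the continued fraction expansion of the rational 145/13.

[11; 6, 2]

Run the Euclidean algorithm on 145 and 13; the successive quotients are the partial quotients a_0, a_1, ... (each step inverts the fractional part left over by the previous one):
  145 = 11*13 + 2, so a_0 = 11.
  13 = 6*2 + 1, so a_1 = 6.
  2 = 2*1 + 0, so a_2 = 2.
The remainder reaches 0 after 3 divisions, so the expansion has 3 partial quotients, read off in order.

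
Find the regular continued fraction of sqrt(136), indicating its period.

[11; (1, 1, 1, 22)]

Write x_i = (sqrt(136) + m_i)/d_i with (m_0, d_0) = (0, 1). a_0 = floor(sqrt(136)) = 11, since 11^2 = 121 <= 136 < 144 = 12^2.
Iterate m_{i+1} = d_i*a_i - m_i, d_{i+1} = (136 - m_{i+1}^2)/d_i, a_{i+1} = floor((a_0 + m_{i+1})/d_{i+1}):
  m_1 = 1*11 - 0 = 11, d_1 = (136 - 11^2)/1 = 15/1 = 15, a_1 = floor((11 + 11)/15) = 1.
  m_2 = 15*1 - 11 = 4, d_2 = (136 - 4^2)/15 = 120/15 = 8, a_2 = floor((11 + 4)/8) = 1.
  m_3 = 8*1 - 4 = 4, d_3 = (136 - 4^2)/8 = 120/8 = 15, a_3 = floor((11 + 4)/15) = 1.
  m_4 = 15*1 - 4 = 11, d_4 = (136 - 11^2)/15 = 15/15 = 1, a_4 = floor((11 + 11)/1) = 22.
  m_5 = 1*22 - 11 = 11, d_5 = (136 - 11^2)/1 = 15/1 = 15: (m_5, d_5) = (m_1, d_1) = (11, 15), so from here the quotients repeat a_1, ..., a_4; the period length is 4.
Hence the expansion of sqrt(136) is a_0 = 11 followed by the repeating block 1, 1, 1, 22 (period 4).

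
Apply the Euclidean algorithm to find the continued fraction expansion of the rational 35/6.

Run the Euclidean algorithm on 35 and 6; the successive quotients are the partial quotients a_0, a_1, ... (each step inverts the fractional part left over by the previous one):
  35 = 5*6 + 5, so a_0 = 5.
  6 = 1*5 + 1, so a_1 = 1.
  5 = 5*1 + 0, so a_2 = 5.
The remainder reaches 0 after 3 divisions, so the expansion has 3 partial quotients, read off in order.

[5; 1, 5]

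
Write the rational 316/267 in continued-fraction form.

[1; 5, 2, 4, 2, 2]

Run the Euclidean algorithm on 316 and 267; the successive quotients are the partial quotients a_0, a_1, ... (each step inverts the fractional part left over by the previous one):
  316 = 1*267 + 49, so a_0 = 1.
  267 = 5*49 + 22, so a_1 = 5.
  49 = 2*22 + 5, so a_2 = 2.
  22 = 4*5 + 2, so a_3 = 4.
  5 = 2*2 + 1, so a_4 = 2.
  2 = 2*1 + 0, so a_5 = 2.
The remainder reaches 0 after 6 divisions, so the expansion has 6 partial quotients, read off in order.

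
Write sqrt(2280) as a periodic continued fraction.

[47; (1, 2, 1, 94)]

Write x_i = (sqrt(2280) + m_i)/d_i with (m_0, d_0) = (0, 1). a_0 = floor(sqrt(2280)) = 47, since 47^2 = 2209 <= 2280 < 2304 = 48^2.
Iterate m_{i+1} = d_i*a_i - m_i, d_{i+1} = (2280 - m_{i+1}^2)/d_i, a_{i+1} = floor((a_0 + m_{i+1})/d_{i+1}):
  m_1 = 1*47 - 0 = 47, d_1 = (2280 - 47^2)/1 = 71/1 = 71, a_1 = floor((47 + 47)/71) = 1.
  m_2 = 71*1 - 47 = 24, d_2 = (2280 - 24^2)/71 = 1704/71 = 24, a_2 = floor((47 + 24)/24) = 2.
  m_3 = 24*2 - 24 = 24, d_3 = (2280 - 24^2)/24 = 1704/24 = 71, a_3 = floor((47 + 24)/71) = 1.
  m_4 = 71*1 - 24 = 47, d_4 = (2280 - 47^2)/71 = 71/71 = 1, a_4 = floor((47 + 47)/1) = 94.
  m_5 = 1*94 - 47 = 47, d_5 = (2280 - 47^2)/1 = 71/1 = 71: (m_5, d_5) = (m_1, d_1) = (47, 71), so from here the quotients repeat a_1, ..., a_4; the period length is 4.
Hence the expansion of sqrt(2280) is a_0 = 47 followed by the repeating block 1, 2, 1, 94 (period 4).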